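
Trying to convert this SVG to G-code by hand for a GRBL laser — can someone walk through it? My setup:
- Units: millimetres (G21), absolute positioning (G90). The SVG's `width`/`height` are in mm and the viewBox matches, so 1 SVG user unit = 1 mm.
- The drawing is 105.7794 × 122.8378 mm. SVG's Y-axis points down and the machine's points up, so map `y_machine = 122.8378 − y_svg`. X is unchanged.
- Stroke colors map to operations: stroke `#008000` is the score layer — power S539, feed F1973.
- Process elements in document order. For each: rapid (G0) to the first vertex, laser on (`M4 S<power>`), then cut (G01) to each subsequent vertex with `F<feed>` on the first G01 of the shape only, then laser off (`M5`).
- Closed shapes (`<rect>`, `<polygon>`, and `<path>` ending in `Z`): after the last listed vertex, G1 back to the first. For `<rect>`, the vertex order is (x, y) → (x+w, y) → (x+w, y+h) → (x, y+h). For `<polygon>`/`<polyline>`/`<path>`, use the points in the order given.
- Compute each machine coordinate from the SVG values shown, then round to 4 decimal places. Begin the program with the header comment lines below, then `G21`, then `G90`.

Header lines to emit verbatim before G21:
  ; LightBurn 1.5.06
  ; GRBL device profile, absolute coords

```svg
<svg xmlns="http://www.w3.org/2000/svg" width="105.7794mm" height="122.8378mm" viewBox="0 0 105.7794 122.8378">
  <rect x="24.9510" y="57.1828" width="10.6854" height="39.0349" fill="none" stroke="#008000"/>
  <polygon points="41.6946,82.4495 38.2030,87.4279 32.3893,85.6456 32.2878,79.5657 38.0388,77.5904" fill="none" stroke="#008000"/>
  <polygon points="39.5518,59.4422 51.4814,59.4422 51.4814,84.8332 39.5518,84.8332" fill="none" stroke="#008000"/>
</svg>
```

1 u = 1 mm; y_m = 122.8378 − y.

[1] `<rect>` rectangle, #008000→score S539 F1973: (24.9510,65.6550) → (35.6364,65.6550) → (35.6364,26.6201) → (24.9510,26.6201) → (24.9510,65.6550) (closed)

[2] `<polygon>` regular polygon, #008000→score S539 F1973: (41.6946,40.3883) → (38.2030,35.4099) → (32.3893,37.1922) → (32.2878,43.2721) → (38.0388,45.2474) → (41.6946,40.3883) (closed)

[3] `<polygon>` rectangle, #008000→score S539 F1973: (39.5518,63.3956) → (51.4814,63.3956) → (51.4814,38.0046) → (39.5518,38.0046) → (39.5518,63.3956) (closed)

; LightBurn 1.5.06
; GRBL device profile, absolute coords
G21
G90
G0 X24.9510 Y65.6550
M4 S539
G01 X35.6364 Y65.6550 F1973
G01 X35.6364 Y26.6201
G01 X24.9510 Y26.6201
G01 X24.9510 Y65.6550
M5
G0 X41.6946 Y40.3883
M4 S539
G01 X38.2030 Y35.4099 F1973
G01 X32.3893 Y37.1922
G01 X32.2878 Y43.2721
G01 X38.0388 Y45.2474
G01 X41.6946 Y40.3883
M5
G0 X39.5518 Y63.3956
M4 S539
G01 X51.4814 Y63.3956 F1973
G01 X51.4814 Y38.0046
G01 X39.5518 Y38.0046
G01 X39.5518 Y63.3956
M5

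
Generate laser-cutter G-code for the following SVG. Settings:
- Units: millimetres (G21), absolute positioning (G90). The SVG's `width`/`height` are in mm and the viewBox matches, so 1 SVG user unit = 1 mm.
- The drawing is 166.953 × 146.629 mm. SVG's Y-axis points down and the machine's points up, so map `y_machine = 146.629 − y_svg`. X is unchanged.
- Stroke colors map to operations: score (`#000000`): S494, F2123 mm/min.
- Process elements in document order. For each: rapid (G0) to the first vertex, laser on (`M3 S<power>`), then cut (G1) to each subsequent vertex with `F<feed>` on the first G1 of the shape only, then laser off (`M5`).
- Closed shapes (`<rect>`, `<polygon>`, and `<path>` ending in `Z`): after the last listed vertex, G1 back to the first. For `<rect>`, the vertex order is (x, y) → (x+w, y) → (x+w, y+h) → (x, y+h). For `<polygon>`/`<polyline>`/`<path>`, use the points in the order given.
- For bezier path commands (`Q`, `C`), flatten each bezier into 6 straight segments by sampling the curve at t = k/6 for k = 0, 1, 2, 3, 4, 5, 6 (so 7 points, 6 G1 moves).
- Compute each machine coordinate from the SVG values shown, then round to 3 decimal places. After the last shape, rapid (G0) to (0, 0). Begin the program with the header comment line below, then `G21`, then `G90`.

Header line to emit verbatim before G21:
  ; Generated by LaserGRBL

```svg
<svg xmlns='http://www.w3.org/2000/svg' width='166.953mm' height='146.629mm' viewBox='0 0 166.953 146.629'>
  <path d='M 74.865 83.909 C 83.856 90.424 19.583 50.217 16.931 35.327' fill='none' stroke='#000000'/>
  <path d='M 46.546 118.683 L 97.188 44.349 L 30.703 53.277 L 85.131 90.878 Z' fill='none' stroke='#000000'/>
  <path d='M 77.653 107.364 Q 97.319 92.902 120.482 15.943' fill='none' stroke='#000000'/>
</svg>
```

; Generated by LaserGRBL
G21
G90
G0 X74.865 Y62.720
M3 S494
G1 X73.880 Y63.022 F2123
G1 X64.430 Y69.111
G1 X50.264 Y78.984
G1 X35.128 Y90.641
G1 X22.768 Y102.081
G1 X16.931 Y111.302
M5
G0 X46.546 Y27.946
M3 S494
G1 X97.188 Y102.280 F2123
G1 X30.703 Y93.352
G1 X85.131 Y55.751
G1 X46.546 Y27.946
M5
G0 X77.653 Y39.265
M3 S494
G1 X84.305 Y45.822 F2123
G1 X91.152 Y55.850
G1 X98.193 Y69.351
G1 X105.429 Y86.324
G1 X112.858 Y106.769
G1 X120.482 Y130.686
M5
G0 X0.000 Y0.000

viewBox `0 0 166.953 146.629` with mm width/height → 1 unit = 1 mm. Flip: y_m = 146.629 − y_svg.

**Shape 1** — `<path>` cubic bezier, stroke `#000000` → score (S494, F2123). Control points (SVG): P0=(74.865,83.909), P1=(83.856,90.424), P2=(19.583,50.217), P3=(16.931,35.327); sampled at t=k/6. Machine vertices: (74.865,62.720) → (73.880,63.022) → (64.430,69.111) → (50.264,78.984) → (35.128,90.641) → (22.768,102.081) → (16.931,111.302). Open path.

**Shape 2** — `<path>` closed polygon, stroke `#000000` → score (S494, F2123). Machine vertices: (46.546,27.946) → (97.188,102.280) → (30.703,93.352) → (85.131,55.751) → (46.546,27.946). Closed: final G1 returns to the first vertex.

**Shape 3** — `<path>` quadratic bezier, stroke `#000000` → score (S494, F2123). Control points (SVG): P0=(77.653,107.364), P1=(97.319,92.902), P2=(120.482,15.943); sampled at t=k/6. Machine vertices: (77.653,39.265) → (84.305,45.822) → (91.152,55.850) → (98.193,69.351) → (105.429,86.324) → (112.858,106.769) → (120.482,130.686). Open path.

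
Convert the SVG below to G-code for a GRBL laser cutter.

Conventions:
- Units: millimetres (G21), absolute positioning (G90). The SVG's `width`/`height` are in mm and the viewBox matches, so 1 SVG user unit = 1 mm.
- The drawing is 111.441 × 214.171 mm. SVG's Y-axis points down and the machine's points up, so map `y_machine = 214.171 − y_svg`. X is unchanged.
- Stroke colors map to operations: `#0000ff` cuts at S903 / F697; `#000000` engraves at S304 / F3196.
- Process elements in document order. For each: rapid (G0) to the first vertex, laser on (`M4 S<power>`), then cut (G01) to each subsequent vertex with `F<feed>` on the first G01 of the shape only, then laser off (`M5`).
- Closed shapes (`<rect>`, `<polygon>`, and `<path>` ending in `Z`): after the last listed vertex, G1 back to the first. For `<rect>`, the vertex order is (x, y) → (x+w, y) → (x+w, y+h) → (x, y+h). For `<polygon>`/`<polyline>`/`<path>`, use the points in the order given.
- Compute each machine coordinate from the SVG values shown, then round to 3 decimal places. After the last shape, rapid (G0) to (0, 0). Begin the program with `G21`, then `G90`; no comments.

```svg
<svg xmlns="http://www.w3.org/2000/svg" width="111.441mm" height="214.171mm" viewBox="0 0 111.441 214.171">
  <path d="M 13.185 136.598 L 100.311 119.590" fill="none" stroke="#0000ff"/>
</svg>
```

Since the viewBox matches the mm dimensions, user units are millimetres directly. The only transform is the Y-flip y_m = 214.171 − y_svg.

Shape 1 is a line segment drawn with `<path>`. Its stroke #0000ff means cut at S903, F697. After flipping Y the toolpath is (13.185,77.573) → (100.311,94.581).

G21
G90
G0 X13.185 Y77.573
M4 S903
G01 X100.311 Y94.581 F697
M5
G0 X0.000 Y0.000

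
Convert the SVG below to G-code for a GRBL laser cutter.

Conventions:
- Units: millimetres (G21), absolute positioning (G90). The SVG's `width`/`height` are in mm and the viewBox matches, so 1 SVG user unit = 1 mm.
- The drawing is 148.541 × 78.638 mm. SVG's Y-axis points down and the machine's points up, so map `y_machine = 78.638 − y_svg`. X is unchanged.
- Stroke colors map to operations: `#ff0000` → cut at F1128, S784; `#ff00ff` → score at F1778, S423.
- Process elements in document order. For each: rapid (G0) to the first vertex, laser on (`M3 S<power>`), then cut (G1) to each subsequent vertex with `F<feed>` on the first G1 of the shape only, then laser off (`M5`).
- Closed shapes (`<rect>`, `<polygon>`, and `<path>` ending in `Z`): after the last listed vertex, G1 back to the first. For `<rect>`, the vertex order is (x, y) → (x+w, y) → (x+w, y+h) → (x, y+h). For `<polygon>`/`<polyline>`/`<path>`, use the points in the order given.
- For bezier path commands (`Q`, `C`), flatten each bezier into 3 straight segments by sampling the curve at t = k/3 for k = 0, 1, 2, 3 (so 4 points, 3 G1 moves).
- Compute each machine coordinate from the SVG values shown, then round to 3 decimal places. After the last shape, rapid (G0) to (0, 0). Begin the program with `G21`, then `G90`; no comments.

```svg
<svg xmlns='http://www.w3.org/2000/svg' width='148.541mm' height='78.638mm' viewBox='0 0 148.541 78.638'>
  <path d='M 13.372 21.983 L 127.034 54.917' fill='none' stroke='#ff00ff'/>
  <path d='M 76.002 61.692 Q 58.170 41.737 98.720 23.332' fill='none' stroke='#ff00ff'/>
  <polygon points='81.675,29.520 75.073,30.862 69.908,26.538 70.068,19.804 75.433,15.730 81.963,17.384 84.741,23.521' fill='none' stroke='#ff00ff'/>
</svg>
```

G21
G90
G0 X13.372 Y56.655
M3 S423
G1 X127.034 Y23.721 F1778
M5
G0 X76.002 Y16.946
M3 S423
G1 X70.601 Y30.077 F1778
G1 X78.174 Y42.864
G1 X98.720 Y55.306
M5
G0 X81.675 Y49.118
M3 S423
G1 X75.073 Y47.776 F1778
G1 X69.908 Y52.100
G1 X70.068 Y58.834
G1 X75.433 Y62.908
G1 X81.963 Y61.254
G1 X84.741 Y55.117
G1 X81.675 Y49.118
M5
G0 X0.000 Y0.000

viewBox `0 0 148.541 78.638` with mm width/height → 1 unit = 1 mm. Flip: y_m = 78.638 − y_svg.

**Shape 1** — `<path>` line segment, stroke `#ff00ff` → score (S423, F1778). Machine vertices: (13.372,56.655) → (127.034,23.721). Open path.

**Shape 2** — `<path>` quadratic bezier, stroke `#ff00ff` → score (S423, F1778). Control points (SVG): P0=(76.002,61.692), P1=(58.170,41.737), P2=(98.720,23.332); sampled at t=k/3. Machine vertices: (76.002,16.946) → (70.601,30.077) → (78.174,42.864) → (98.720,55.306). Open path.

**Shape 3** — `<polygon>` regular polygon, stroke `#ff00ff` → score (S423, F1778). Machine vertices: (81.675,49.118) → (75.073,47.776) → (69.908,52.100) → (70.068,58.834) → (75.433,62.908) → (81.963,61.254) → (84.741,55.117) → (81.675,49.118). Closed: final G1 returns to the first vertex.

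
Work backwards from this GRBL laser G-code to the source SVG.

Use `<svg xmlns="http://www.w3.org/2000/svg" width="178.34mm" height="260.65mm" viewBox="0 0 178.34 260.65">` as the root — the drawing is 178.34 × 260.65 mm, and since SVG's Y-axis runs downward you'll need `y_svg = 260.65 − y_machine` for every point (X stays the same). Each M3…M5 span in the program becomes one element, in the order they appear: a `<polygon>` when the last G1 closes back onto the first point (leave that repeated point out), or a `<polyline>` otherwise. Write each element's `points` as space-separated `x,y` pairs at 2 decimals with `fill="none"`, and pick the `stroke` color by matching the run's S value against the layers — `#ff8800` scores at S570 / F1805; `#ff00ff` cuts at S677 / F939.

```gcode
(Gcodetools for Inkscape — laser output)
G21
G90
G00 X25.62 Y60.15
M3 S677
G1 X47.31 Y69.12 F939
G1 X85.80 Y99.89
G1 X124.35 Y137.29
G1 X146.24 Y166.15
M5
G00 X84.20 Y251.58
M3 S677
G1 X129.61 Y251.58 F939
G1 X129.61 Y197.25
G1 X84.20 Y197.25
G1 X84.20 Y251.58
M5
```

<svg xmlns="http://www.w3.org/2000/svg" width="178.34mm" height="260.65mm" viewBox="0 0 178.34 260.65">
  <polyline points="25.62,200.50 47.31,191.53 85.80,160.76 124.35,123.36 146.24,94.50" fill="none" stroke="#ff00ff"/>
  <polygon points="84.20,9.07 129.61,9.07 129.61,63.40 84.20,63.40" fill="none" stroke="#ff00ff"/>
</svg>

y_svg = 260.65 − y_m. Every run uses S677, so all elements get stroke `#ff00ff` (cut).

[1] open run; points: 25.62,200.50 47.31,191.53 85.80,160.76 124.35,123.36 146.24,94.50

[2] closed run; points: 84.20,9.07 129.61,9.07 129.61,63.40 84.20,63.40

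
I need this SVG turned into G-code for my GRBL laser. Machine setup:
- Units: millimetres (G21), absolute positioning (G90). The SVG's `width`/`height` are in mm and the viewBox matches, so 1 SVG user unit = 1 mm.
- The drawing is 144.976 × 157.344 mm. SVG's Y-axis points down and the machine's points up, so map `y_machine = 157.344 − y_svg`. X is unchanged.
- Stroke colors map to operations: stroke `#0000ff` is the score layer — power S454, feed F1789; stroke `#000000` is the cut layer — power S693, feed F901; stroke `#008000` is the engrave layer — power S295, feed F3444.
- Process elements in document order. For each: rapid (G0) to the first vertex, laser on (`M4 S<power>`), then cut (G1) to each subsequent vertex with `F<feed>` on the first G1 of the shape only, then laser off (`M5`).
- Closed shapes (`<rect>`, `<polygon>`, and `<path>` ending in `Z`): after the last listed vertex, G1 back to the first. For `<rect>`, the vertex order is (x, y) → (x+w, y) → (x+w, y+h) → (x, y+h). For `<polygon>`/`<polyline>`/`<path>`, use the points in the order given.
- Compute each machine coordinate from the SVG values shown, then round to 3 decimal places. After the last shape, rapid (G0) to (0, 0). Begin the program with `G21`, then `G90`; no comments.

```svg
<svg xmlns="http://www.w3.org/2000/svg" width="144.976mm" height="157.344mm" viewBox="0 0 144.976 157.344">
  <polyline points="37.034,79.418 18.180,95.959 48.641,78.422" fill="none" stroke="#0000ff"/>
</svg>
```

Since the viewBox matches the mm dimensions, user units are millimetres directly. The only transform is the Y-flip y_m = 157.344 − y_svg.

Shape 1 is a open polyline drawn with `<polyline>`. Its stroke #0000ff means score at S454, F1789. After flipping Y the toolpath is (37.034,77.926) → (18.180,61.385) → (48.641,78.922).

G21
G90
G0 X37.034 Y77.926
M4 S454
G1 X18.180 Y61.385 F1789
G1 X48.641 Y78.922
M5
G0 X0.000 Y0.000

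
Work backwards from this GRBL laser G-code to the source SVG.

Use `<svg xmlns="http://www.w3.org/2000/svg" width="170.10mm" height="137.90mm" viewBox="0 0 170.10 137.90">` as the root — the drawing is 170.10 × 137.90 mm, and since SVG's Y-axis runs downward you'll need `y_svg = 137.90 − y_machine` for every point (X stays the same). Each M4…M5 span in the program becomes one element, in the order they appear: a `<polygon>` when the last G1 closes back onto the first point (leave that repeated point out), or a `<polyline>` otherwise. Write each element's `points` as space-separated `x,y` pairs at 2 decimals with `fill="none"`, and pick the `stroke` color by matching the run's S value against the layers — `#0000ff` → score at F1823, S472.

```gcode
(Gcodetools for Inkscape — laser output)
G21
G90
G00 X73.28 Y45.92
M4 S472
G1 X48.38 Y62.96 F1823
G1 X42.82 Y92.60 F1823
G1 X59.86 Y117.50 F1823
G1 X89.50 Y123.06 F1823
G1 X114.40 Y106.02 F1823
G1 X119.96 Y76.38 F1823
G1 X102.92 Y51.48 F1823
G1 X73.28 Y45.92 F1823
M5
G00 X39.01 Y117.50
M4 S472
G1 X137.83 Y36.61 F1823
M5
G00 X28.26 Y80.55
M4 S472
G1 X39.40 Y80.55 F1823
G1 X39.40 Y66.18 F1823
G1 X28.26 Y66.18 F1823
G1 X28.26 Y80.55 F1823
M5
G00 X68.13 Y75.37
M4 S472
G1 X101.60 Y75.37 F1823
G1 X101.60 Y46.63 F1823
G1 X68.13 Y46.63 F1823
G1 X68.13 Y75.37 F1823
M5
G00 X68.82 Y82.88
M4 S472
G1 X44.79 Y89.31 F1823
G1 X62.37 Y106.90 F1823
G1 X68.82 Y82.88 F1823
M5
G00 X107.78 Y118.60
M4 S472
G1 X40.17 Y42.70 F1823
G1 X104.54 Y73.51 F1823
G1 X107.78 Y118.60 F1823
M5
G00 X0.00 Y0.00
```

<svg xmlns="http://www.w3.org/2000/svg" width="170.10mm" height="137.90mm" viewBox="0 0 170.10 137.90">
  <polygon points="73.28,91.98 48.38,74.94 42.82,45.30 59.86,20.40 89.50,14.84 114.40,31.88 119.96,61.52 102.92,86.42" fill="none" stroke="#0000ff"/>
  <polyline points="39.01,20.40 137.83,101.29" fill="none" stroke="#0000ff"/>
  <polygon points="28.26,57.35 39.40,57.35 39.40,71.72 28.26,71.72" fill="none" stroke="#0000ff"/>
  <polygon points="68.13,62.53 101.60,62.53 101.60,91.27 68.13,91.27" fill="none" stroke="#0000ff"/>
  <polygon points="68.82,55.02 44.79,48.59 62.37,31.00" fill="none" stroke="#0000ff"/>
  <polygon points="107.78,19.30 40.17,95.20 104.54,64.39" fill="none" stroke="#0000ff"/>
</svg>

Each laser-on run becomes one SVG element. Flip Y back into SVG space with y_svg = 137.90 − y_machine. Every run uses S472, so all elements get stroke `#0000ff` (score).

Run 1: The run returns to its start, so emit a `<polygon>` with points (Y-flipped): 73.28,91.98 48.38,74.94 42.82,45.30 59.86,20.40 89.50,14.84 114.40,31.88 119.96,61.52 102.92,86.42.

Run 2: The run is open, so emit a `<polyline>` with points (Y-flipped): 39.01,20.40 137.83,101.29.

Run 3: The run returns to its start, so emit a `<polygon>` with points (Y-flipped): 28.26,57.35 39.40,57.35 39.40,71.72 28.26,71.72.

Run 4: The run returns to its start, so emit a `<polygon>` with points (Y-flipped): 68.13,62.53 101.60,62.53 101.60,91.27 68.13,91.27.

Run 5: The run returns to its start, so emit a `<polygon>` with points (Y-flipped): 68.82,55.02 44.79,48.59 62.37,31.00.

Run 6: The run returns to its start, so emit a `<polygon>` with points (Y-flipped): 107.78,19.30 40.17,95.20 104.54,64.39.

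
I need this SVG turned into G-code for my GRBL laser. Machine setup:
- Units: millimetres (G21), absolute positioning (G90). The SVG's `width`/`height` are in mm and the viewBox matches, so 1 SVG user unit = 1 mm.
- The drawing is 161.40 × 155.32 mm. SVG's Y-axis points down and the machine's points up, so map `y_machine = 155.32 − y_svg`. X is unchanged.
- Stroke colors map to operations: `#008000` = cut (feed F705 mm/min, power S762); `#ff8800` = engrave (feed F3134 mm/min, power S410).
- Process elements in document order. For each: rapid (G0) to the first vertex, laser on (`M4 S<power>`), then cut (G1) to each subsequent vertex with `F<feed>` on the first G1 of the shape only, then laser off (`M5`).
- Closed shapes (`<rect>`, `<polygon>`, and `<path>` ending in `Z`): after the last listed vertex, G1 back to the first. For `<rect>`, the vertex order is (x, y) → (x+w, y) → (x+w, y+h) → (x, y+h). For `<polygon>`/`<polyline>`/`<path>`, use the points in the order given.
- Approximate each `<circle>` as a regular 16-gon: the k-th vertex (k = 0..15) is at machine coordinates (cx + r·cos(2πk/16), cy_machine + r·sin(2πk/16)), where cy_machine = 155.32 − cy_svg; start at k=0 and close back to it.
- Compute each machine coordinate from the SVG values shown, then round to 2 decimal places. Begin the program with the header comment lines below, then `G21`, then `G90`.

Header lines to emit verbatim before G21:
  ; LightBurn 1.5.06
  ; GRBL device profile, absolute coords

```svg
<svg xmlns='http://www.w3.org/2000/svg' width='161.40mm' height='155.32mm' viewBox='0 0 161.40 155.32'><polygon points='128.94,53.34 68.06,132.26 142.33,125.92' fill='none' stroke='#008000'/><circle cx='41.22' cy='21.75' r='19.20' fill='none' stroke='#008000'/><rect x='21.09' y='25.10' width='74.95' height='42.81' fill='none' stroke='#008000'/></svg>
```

Since the viewBox matches the mm dimensions, user units are millimetres directly. The only transform is the Y-flip y_m = 155.32 − y_svg.

Shape 1 is a closed polygon drawn with `<polygon>`. Its stroke #008000 means cut at S762, F705. After flipping Y the toolpath is (128.94,101.98) → (68.06,23.06) → (142.33,29.40) → (128.94,101.98), returning to the start.

Shape 2 is a circle drawn with `<circle>`. Its stroke #008000 means cut at S762, F705. After flipping Y the toolpath is (60.42,133.57) → (58.96,140.92) → (54.80,147.15) → (48.57,151.31) → (41.22,152.77) → (33.87,151.31) → (27.64,147.15) → (23.48,140.92) → (22.02,133.57) → (23.48,126.22) → (27.64,119.99) → (33.87,115.83) → (41.22,114.37) → (48.57,115.83) → (54.80,119.99) → (58.96,126.22) → (60.42,133.57), returning to the start.

Shape 3 is a rectangle drawn with `<rect>`. Its stroke #008000 means cut at S762, F705. After flipping Y the toolpath is (21.09,130.22) → (96.04,130.22) → (96.04,87.41) → (21.09,87.41) → (21.09,130.22), returning to the start.

; LightBurn 1.5.06
; GRBL device profile, absolute coords
G21
G90
G0 X128.94 Y101.98
M4 S762
G1 X68.06 Y23.06 F705
G1 X142.33 Y29.40
G1 X128.94 Y101.98
M5
G0 X60.42 Y133.57
M4 S762
G1 X58.96 Y140.92 F705
G1 X54.80 Y147.15
G1 X48.57 Y151.31
G1 X41.22 Y152.77
G1 X33.87 Y151.31
G1 X27.64 Y147.15
G1 X23.48 Y140.92
G1 X22.02 Y133.57
G1 X23.48 Y126.22
G1 X27.64 Y119.99
G1 X33.87 Y115.83
G1 X41.22 Y114.37
G1 X48.57 Y115.83
G1 X54.80 Y119.99
G1 X58.96 Y126.22
G1 X60.42 Y133.57
M5
G0 X21.09 Y130.22
M4 S762
G1 X96.04 Y130.22 F705
G1 X96.04 Y87.41
G1 X21.09 Y87.41
G1 X21.09 Y130.22
M5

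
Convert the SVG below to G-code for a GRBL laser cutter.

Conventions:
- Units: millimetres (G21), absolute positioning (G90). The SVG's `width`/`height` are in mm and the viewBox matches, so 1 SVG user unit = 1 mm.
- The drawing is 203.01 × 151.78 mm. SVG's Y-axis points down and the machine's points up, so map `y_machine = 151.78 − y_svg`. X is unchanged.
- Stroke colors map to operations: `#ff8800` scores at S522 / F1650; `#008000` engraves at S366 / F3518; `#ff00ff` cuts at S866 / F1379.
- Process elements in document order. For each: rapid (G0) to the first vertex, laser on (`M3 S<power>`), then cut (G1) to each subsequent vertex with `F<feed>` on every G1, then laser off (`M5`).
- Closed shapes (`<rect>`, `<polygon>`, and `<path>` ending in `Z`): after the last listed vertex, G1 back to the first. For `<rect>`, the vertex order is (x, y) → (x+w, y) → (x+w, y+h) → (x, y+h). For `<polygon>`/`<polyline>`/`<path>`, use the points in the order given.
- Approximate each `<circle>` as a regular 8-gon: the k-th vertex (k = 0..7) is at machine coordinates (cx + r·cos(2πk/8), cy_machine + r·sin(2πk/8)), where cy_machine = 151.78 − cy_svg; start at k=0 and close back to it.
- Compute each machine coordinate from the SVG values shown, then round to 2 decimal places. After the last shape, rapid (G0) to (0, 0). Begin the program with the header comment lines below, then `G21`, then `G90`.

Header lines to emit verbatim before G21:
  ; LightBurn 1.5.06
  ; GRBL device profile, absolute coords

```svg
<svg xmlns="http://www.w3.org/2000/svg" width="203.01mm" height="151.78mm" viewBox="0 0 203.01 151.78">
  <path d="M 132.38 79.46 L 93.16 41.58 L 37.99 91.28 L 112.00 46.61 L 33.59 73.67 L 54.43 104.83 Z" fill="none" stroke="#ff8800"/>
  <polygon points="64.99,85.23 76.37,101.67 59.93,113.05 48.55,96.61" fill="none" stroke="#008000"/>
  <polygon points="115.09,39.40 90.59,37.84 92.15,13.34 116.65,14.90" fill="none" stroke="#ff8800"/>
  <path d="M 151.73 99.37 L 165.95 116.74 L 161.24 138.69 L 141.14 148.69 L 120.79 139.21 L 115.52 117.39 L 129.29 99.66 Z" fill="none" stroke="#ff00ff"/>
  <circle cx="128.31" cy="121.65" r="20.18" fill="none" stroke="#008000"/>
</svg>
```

viewBox `0 0 203.01 151.78` with mm width/height → 1 unit = 1 mm. Flip: y_m = 151.78 − y_svg.

**Shape 1** — `<path>` closed polygon, stroke `#ff8800` → score (S522, F1650). Machine vertices: (132.38,72.32) → (93.16,110.20) → (37.99,60.50) → (112.00,105.17) → (33.59,78.11) → (54.43,46.95) → (132.38,72.32). Closed: final G1 returns to the first vertex.

**Shape 2** — `<polygon>` regular polygon, stroke `#008000` → engrave (S366, F3518). Machine vertices: (64.99,66.55) → (76.37,50.11) → (59.93,38.73) → (48.55,55.17) → (64.99,66.55). Closed: final G1 returns to the first vertex.

**Shape 3** — `<polygon>` regular polygon, stroke `#ff8800` → score (S522, F1650). Machine vertices: (115.09,112.38) → (90.59,113.94) → (92.15,138.44) → (116.65,136.88) → (115.09,112.38). Closed: final G1 returns to the first vertex.

**Shape 4** — `<path>` regular polygon, stroke `#ff00ff` → cut (S866, F1379). Machine vertices: (151.73,52.41) → (165.95,35.04) → (161.24,13.09) → (141.14,3.09) → (120.79,12.57) → (115.52,34.39) → (129.29,52.12) → (151.73,52.41). Closed: final G1 returns to the first vertex.

**Shape 5** — `<circle>` circle, stroke `#008000` → engrave (S366, F3518). Machine vertices: (148.49,30.13) → (142.58,44.40) → (128.31,50.31) → (114.04,44.40) → (108.13,30.13) → (114.04,15.86) → (128.31,9.95) → (142.58,15.86) → (148.49,30.13). Closed: final G1 returns to the first vertex.

; LightBurn 1.5.06
; GRBL device profile, absolute coords
G21
G90
G0 X132.38 Y72.32
M3 S522
G1 X93.16 Y110.20 F1650
G1 X37.99 Y60.50 F1650
G1 X112.00 Y105.17 F1650
G1 X33.59 Y78.11 F1650
G1 X54.43 Y46.95 F1650
G1 X132.38 Y72.32 F1650
M5
G0 X64.99 Y66.55
M3 S366
G1 X76.37 Y50.11 F3518
G1 X59.93 Y38.73 F3518
G1 X48.55 Y55.17 F3518
G1 X64.99 Y66.55 F3518
M5
G0 X115.09 Y112.38
M3 S522
G1 X90.59 Y113.94 F1650
G1 X92.15 Y138.44 F1650
G1 X116.65 Y136.88 F1650
G1 X115.09 Y112.38 F1650
M5
G0 X151.73 Y52.41
M3 S866
G1 X165.95 Y35.04 F1379
G1 X161.24 Y13.09 F1379
G1 X141.14 Y3.09 F1379
G1 X120.79 Y12.57 F1379
G1 X115.52 Y34.39 F1379
G1 X129.29 Y52.12 F1379
G1 X151.73 Y52.41 F1379
M5
G0 X148.49 Y30.13
M3 S366
G1 X142.58 Y44.40 F3518
G1 X128.31 Y50.31 F3518
G1 X114.04 Y44.40 F3518
G1 X108.13 Y30.13 F3518
G1 X114.04 Y15.86 F3518
G1 X128.31 Y9.95 F3518
G1 X142.58 Y15.86 F3518
G1 X148.49 Y30.13 F3518
M5
G0 X0.00 Y0.00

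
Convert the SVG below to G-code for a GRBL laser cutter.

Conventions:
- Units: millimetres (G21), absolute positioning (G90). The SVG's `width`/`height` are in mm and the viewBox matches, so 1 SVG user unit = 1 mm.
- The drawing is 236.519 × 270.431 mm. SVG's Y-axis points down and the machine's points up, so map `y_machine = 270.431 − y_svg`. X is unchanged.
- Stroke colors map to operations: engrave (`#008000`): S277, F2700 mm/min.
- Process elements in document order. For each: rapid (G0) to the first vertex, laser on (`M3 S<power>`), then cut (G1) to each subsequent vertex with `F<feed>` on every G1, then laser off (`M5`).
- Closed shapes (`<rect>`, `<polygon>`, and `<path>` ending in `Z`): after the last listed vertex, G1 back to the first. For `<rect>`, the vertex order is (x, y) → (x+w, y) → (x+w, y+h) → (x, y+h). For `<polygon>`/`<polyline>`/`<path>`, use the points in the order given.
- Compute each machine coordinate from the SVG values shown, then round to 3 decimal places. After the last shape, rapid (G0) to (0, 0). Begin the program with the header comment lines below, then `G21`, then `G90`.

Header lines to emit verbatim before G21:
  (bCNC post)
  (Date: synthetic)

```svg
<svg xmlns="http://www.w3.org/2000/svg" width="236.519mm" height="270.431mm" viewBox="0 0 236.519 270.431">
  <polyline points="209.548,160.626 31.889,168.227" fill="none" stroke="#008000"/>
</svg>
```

Since the viewBox matches the mm dimensions, user units are millimetres directly. The only transform is the Y-flip y_m = 270.431 − y_svg.

Shape 1 is a line segment drawn with `<polyline>`. Its stroke #008000 means engrave at S277, F2700. After flipping Y the toolpath is (209.548,109.805) → (31.889,102.204).

(bCNC post)
(Date: synthetic)
G21
G90
G0 X209.548 Y109.805
M3 S277
G1 X31.889 Y102.204 F2700
M5
G0 X0.000 Y0.000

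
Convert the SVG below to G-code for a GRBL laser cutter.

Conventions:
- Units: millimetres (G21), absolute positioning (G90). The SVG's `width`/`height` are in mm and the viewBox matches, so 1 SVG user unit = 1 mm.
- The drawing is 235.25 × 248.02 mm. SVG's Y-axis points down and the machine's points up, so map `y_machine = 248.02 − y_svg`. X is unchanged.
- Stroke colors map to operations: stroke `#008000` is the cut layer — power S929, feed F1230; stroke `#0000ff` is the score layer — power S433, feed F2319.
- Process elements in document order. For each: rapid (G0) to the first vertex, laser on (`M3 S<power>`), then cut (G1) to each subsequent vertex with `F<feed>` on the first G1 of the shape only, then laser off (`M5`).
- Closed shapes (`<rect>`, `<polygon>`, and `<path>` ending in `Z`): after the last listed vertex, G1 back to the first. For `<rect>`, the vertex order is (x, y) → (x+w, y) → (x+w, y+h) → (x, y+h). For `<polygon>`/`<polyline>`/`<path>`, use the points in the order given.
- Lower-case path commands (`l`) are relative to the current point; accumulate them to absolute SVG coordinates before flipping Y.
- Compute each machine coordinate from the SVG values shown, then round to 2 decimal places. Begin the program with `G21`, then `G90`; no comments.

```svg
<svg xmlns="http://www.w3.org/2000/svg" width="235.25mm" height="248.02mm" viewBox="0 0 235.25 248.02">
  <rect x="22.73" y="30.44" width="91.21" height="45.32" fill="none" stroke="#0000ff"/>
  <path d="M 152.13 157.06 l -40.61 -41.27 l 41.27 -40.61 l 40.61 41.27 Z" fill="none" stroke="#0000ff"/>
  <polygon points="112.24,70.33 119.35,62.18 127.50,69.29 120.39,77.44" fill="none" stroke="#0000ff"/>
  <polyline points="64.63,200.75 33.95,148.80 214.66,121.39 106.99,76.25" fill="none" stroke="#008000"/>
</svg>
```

viewBox `0 0 235.25 248.02` with mm width/height → 1 unit = 1 mm. Flip: y_m = 248.02 − y_svg.

**Shape 1** — `<rect>` rectangle, stroke `#0000ff` → score (S433, F2319). Machine vertices: (22.73,217.58) → (113.94,217.58) → (113.94,172.26) → (22.73,172.26) → (22.73,217.58). Closed: final G1 returns to the first vertex.

**Shape 2** — `<path>` regular polygon, stroke `#0000ff` → score (S433, F2319). Machine vertices: (152.13,90.96) → (111.52,132.23) → (152.79,172.84) → (193.40,131.57) → (152.13,90.96). Closed: final G1 returns to the first vertex.

**Shape 3** — `<polygon>` regular polygon, stroke `#0000ff` → score (S433, F2319). Machine vertices: (112.24,177.69) → (119.35,185.84) → (127.50,178.73) → (120.39,170.58) → (112.24,177.69). Closed: final G1 returns to the first vertex.

**Shape 4** — `<polyline>` open polyline, stroke `#008000` → cut (S929, F1230). Machine vertices: (64.63,47.27) → (33.95,99.22) → (214.66,126.63) → (106.99,171.77). Open path.

G21
G90
G0 X22.73 Y217.58
M3 S433
G1 X113.94 Y217.58 F2319
G1 X113.94 Y172.26
G1 X22.73 Y172.26
G1 X22.73 Y217.58
M5
G0 X152.13 Y90.96
M3 S433
G1 X111.52 Y132.23 F2319
G1 X152.79 Y172.84
G1 X193.40 Y131.57
G1 X152.13 Y90.96
M5
G0 X112.24 Y177.69
M3 S433
G1 X119.35 Y185.84 F2319
G1 X127.50 Y178.73
G1 X120.39 Y170.58
G1 X112.24 Y177.69
M5
G0 X64.63 Y47.27
M3 S929
G1 X33.95 Y99.22 F1230
G1 X214.66 Y126.63
G1 X106.99 Y171.77
M5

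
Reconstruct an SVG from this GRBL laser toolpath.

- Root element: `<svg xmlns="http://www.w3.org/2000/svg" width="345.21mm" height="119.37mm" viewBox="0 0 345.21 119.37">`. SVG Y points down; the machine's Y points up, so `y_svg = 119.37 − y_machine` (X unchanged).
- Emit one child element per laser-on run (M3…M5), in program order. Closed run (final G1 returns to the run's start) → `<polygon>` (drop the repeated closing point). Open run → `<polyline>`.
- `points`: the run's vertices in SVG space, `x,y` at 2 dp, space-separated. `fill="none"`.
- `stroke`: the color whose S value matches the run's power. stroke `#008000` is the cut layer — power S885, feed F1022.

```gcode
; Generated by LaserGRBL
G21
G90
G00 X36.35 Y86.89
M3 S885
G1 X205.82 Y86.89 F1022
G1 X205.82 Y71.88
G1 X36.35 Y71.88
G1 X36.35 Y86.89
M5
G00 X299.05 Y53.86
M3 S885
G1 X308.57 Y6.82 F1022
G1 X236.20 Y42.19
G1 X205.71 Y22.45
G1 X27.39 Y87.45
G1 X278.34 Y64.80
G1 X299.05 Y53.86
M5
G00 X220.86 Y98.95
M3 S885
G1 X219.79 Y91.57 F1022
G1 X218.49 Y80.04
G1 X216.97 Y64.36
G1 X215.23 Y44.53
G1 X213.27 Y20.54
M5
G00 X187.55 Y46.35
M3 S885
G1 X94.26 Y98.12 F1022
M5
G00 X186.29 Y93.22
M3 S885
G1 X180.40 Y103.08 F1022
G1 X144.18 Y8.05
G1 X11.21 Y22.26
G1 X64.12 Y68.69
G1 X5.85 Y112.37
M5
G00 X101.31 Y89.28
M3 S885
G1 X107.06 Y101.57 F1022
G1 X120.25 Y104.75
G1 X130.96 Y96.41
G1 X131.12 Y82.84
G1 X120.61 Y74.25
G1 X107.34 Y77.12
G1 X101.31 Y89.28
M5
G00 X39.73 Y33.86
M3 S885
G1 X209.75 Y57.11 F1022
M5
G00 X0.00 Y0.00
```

y_svg = 119.37 − y_m. Every run uses S885, so all elements get stroke `#008000` (cut).

[1] closed run; points: 36.35,32.48 205.82,32.48 205.82,47.49 36.35,47.49

[2] closed run; points: 299.05,65.51 308.57,112.55 236.20,77.18 205.71,96.92 27.39,31.92 278.34,54.57

[3] open run; points: 220.86,20.42 219.79,27.80 218.49,39.33 216.97,55.01 215.23,74.84 213.27,98.83

[4] open run; points: 187.55,73.02 94.26,21.25

[5] open run; points: 186.29,26.15 180.40,16.29 144.18,111.32 11.21,97.11 64.12,50.68 5.85,7.00

[6] closed run; points: 101.31,30.09 107.06,17.80 120.25,14.62 130.96,22.96 131.12,36.53 120.61,45.12 107.34,42.25

[7] open run; points: 39.73,85.51 209.75,62.26

<svg xmlns="http://www.w3.org/2000/svg" width="345.21mm" height="119.37mm" viewBox="0 0 345.21 119.37">
  <polygon points="36.35,32.48 205.82,32.48 205.82,47.49 36.35,47.49" fill="none" stroke="#008000"/>
  <polygon points="299.05,65.51 308.57,112.55 236.20,77.18 205.71,96.92 27.39,31.92 278.34,54.57" fill="none" stroke="#008000"/>
  <polyline points="220.86,20.42 219.79,27.80 218.49,39.33 216.97,55.01 215.23,74.84 213.27,98.83" fill="none" stroke="#008000"/>
  <polyline points="187.55,73.02 94.26,21.25" fill="none" stroke="#008000"/>
  <polyline points="186.29,26.15 180.40,16.29 144.18,111.32 11.21,97.11 64.12,50.68 5.85,7.00" fill="none" stroke="#008000"/>
  <polygon points="101.31,30.09 107.06,17.80 120.25,14.62 130.96,22.96 131.12,36.53 120.61,45.12 107.34,42.25" fill="none" stroke="#008000"/>
  <polyline points="39.73,85.51 209.75,62.26" fill="none" stroke="#008000"/>
</svg>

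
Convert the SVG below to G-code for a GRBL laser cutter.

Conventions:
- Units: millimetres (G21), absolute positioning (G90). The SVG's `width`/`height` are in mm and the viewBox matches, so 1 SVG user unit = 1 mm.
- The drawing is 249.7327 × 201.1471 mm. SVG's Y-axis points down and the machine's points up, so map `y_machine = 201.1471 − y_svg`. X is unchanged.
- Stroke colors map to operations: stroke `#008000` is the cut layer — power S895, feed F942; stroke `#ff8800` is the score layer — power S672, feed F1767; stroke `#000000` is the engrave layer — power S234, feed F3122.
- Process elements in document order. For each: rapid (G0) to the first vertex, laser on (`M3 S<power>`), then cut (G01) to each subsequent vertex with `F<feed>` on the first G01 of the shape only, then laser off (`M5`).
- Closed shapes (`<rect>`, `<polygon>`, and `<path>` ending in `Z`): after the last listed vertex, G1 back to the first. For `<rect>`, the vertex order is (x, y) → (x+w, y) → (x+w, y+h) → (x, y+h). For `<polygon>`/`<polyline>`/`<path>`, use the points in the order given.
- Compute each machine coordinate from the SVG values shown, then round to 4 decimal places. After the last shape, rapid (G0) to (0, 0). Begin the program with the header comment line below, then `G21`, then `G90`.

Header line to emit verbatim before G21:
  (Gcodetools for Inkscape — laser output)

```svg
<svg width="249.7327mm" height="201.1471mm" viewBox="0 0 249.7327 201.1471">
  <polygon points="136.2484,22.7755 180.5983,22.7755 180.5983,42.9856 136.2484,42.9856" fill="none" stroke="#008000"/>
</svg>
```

(Gcodetools for Inkscape — laser output)
G21
G90
G0 X136.2484 Y178.3716
M3 S895
G01 X180.5983 Y178.3716 F942
G01 X180.5983 Y158.1615
G01 X136.2484 Y158.1615
G01 X136.2484 Y178.3716
M5
G0 X0.0000 Y0.0000

viewBox `0 0 249.7327 201.1471` with mm width/height → 1 unit = 1 mm. Flip: y_m = 201.1471 − y_svg.

**Shape 1** — `<polygon>` rectangle, stroke `#008000` → cut (S895, F942). Machine vertices: (136.2484,178.3716) → (180.5983,178.3716) → (180.5983,158.1615) → (136.2484,158.1615) → (136.2484,178.3716). Closed: final G1 returns to the first vertex.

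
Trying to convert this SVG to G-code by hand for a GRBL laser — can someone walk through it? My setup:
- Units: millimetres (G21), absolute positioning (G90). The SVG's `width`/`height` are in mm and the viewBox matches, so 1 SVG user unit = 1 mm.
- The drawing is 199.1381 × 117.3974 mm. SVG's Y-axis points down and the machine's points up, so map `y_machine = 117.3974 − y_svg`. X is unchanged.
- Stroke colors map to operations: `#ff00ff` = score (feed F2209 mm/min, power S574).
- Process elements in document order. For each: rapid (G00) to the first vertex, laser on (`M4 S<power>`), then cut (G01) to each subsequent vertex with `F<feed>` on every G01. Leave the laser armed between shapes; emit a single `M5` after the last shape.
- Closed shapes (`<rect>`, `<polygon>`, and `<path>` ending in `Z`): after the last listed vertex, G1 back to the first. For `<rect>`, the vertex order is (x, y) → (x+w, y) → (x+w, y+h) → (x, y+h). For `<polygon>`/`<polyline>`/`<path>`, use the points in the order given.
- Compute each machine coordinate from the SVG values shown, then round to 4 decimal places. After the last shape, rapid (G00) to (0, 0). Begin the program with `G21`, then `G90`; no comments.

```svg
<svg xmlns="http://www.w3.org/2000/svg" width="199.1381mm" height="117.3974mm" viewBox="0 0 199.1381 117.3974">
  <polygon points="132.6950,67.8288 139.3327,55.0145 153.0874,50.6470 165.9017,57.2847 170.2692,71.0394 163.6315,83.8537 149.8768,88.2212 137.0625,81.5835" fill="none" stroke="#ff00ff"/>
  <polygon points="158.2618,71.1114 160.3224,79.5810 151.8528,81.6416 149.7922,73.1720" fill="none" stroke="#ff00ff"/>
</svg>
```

1 u = 1 mm; y_m = 117.3974 − y.

[1] `<polygon>` regular polygon, #ff00ff→score S574 F2209: (132.6950,49.5686) → (139.3327,62.3829) → (153.0874,66.7504) → (165.9017,60.1127) → (170.2692,46.3580) → (163.6315,33.5437) → (149.8768,29.1762) → (137.0625,35.8139) → (132.6950,49.5686) (closed)

[2] `<polygon>` regular polygon, #ff00ff→score S574 F2209: (158.2618,46.2860) → (160.3224,37.8164) → (151.8528,35.7558) → (149.7922,44.2254) → (158.2618,46.2860) (closed)

G21
G90
G00 X132.6950 Y49.5686
M4 S574
G01 X139.3327 Y62.3829 F2209
G01 X153.0874 Y66.7504 F2209
G01 X165.9017 Y60.1127 F2209
G01 X170.2692 Y46.3580 F2209
G01 X163.6315 Y33.5437 F2209
G01 X149.8768 Y29.1762 F2209
G01 X137.0625 Y35.8139 F2209
G01 X132.6950 Y49.5686 F2209
G00 X158.2618 Y46.2860
M4 S574
G01 X160.3224 Y37.8164 F2209
G01 X151.8528 Y35.7558 F2209
G01 X149.7922 Y44.2254 F2209
G01 X158.2618 Y46.2860 F2209
M5
G00 X0.0000 Y0.0000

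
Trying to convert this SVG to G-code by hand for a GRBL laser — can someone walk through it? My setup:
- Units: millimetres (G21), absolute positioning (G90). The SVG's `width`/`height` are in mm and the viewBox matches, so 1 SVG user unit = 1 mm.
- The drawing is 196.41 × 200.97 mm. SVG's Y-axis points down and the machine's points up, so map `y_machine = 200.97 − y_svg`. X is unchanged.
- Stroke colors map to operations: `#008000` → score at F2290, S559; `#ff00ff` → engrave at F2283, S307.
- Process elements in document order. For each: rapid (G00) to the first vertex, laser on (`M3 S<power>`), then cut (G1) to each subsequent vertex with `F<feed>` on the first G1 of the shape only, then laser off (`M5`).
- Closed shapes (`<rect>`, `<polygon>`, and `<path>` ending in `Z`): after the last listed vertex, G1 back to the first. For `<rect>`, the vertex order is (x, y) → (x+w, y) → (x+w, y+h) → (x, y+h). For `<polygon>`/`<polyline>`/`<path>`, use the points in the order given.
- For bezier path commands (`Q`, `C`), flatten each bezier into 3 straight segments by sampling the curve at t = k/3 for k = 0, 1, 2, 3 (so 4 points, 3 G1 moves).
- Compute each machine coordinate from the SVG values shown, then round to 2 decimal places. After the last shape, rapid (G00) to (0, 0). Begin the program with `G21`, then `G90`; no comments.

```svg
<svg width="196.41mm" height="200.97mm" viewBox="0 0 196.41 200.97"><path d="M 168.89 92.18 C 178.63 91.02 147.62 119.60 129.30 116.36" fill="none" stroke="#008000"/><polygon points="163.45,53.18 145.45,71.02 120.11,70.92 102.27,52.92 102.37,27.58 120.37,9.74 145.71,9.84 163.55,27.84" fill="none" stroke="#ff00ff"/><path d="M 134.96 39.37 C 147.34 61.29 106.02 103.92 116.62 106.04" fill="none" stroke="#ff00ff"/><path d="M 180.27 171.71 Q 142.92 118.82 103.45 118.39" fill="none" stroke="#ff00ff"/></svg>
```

G21
G90
G00 X168.89 Y108.79
M3 S559
G1 X167.03 Y102.32 F2290
G1 X149.87 Y89.70
G1 X129.30 Y84.61
M5
G00 X163.45 Y147.79
M3 S307
G1 X145.45 Y129.95 F2283
G1 X120.11 Y130.05
G1 X102.27 Y148.05
G1 X102.37 Y173.39
G1 X120.37 Y191.23
G1 X145.71 Y191.13
G1 X163.55 Y173.13
G1 X163.45 Y147.79
M5
G00 X134.96 Y161.60
M3 S307
G1 X133.35 Y135.04 F2283
G1 X119.41 Y108.29
G1 X116.62 Y94.93
M5
G00 X180.27 Y29.26
M3 S307
G1 X155.13 Y58.69 F2283
G1 X129.53 Y76.46
G1 X103.45 Y82.58
M5
G00 X0.00 Y0.00

viewBox `0 0 196.41 200.97` with mm width/height → 1 unit = 1 mm. Flip: y_m = 200.97 − y_svg.

**Shape 1** — `<path>` cubic bezier, stroke `#008000` → score (S559, F2290). Control points (SVG): P0=(168.89,92.18), P1=(178.63,91.02), P2=(147.62,119.60), P3=(129.30,116.36); sampled at t=k/3. Machine vertices: (168.89,108.79) → (167.03,102.32) → (149.87,89.70) → (129.30,84.61). Open path.

**Shape 2** — `<polygon>` regular polygon, stroke `#ff00ff` → engrave (S307, F2283). Machine vertices: (163.45,147.79) → (145.45,129.95) → (120.11,130.05) → (102.27,148.05) → (102.37,173.39) → (120.37,191.23) → (145.71,191.13) → (163.55,173.13) → (163.45,147.79). Closed: final G1 returns to the first vertex.

**Shape 3** — `<path>` cubic bezier, stroke `#ff00ff` → engrave (S307, F2283). Control points (SVG): P0=(134.96,39.37), P1=(147.34,61.29), P2=(106.02,103.92), P3=(116.62,106.04); sampled at t=k/3. Machine vertices: (134.96,161.60) → (133.35,135.04) → (119.41,108.29) → (116.62,94.93). Open path.

**Shape 4** — `<path>` quadratic bezier, stroke `#ff00ff` → engrave (S307, F2283). Control points (SVG): P0=(180.27,171.71), P1=(142.92,118.82), P2=(103.45,118.39); sampled at t=k/3. Machine vertices: (180.27,29.26) → (155.13,58.69) → (129.53,76.46) → (103.45,82.58). Open path.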